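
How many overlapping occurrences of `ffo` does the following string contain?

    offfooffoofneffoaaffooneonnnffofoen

Sliding a length-3 window over the 35 characters (33 positions):
  position 3–5: ffo
  position 7–9: ffo
  position 14–16: ffo
  position 19–21: ffo
  position 29–31: ffo

5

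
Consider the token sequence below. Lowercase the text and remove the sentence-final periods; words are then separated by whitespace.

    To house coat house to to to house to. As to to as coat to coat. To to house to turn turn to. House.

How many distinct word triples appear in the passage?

20

24 tokens → 22 trigram windows in total.
Repeated trigrams (each contributes count−1 duplicates):
  to house to: 2
  to to house: 2
2 duplicate windows → 22 − 2 = 20 distinct.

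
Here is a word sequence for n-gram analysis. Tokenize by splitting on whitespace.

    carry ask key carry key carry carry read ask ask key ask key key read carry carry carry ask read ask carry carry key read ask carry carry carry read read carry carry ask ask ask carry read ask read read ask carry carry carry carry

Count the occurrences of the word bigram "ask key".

Scanning the 45 overlapping bigram windows for "ask key":
  position 2–3: ask key
  position 10–11: ask key
  position 12–13: ask key

3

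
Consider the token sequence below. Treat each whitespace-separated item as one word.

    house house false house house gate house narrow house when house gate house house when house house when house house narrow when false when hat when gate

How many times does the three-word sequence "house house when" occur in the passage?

Scanning the 25 overlapping trigram windows for "house house when":
  position 13–15: house house when
  position 16–18: house house when

2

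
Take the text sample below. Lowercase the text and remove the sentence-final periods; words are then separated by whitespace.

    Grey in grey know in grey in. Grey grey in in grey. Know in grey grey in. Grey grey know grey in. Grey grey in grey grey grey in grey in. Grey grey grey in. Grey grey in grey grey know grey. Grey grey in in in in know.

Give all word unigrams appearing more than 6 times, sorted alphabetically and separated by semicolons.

grey; in

Unigram counts meeting the condition (more than 6 times):
  grey: 27
  in: 17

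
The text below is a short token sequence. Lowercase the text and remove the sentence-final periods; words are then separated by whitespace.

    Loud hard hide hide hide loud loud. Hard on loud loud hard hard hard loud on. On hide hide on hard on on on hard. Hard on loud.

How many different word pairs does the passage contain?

14

28 tokens → 27 bigram windows in total.
Repeated bigrams (each contributes count−1 duplicates):
  hard hard: 3
  hard on: 3
  hide hide: 3
  loud hard: 3
  on on: 3
  loud loud: 2
  on hard: 2
  on loud: 2
13 duplicate windows → 27 − 13 = 14 distinct.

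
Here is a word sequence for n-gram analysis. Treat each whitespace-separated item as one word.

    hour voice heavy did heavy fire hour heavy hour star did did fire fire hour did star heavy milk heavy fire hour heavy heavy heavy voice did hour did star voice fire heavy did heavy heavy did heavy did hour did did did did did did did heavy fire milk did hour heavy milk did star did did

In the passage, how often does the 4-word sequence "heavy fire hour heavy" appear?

Scanning the 55 overlapping 4-gram windows for "heavy fire hour heavy":
  position 5–8: heavy fire hour heavy
  position 20–23: heavy fire hour heavy

2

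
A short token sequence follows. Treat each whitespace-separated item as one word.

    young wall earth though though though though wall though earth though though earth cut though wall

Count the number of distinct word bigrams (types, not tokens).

16 tokens → 15 bigram windows in total.
Repeated bigrams (each contributes count−1 duplicates):
  though though: 4
  earth though: 2
  though earth: 2
  though wall: 2
6 duplicate windows → 15 − 6 = 9 distinct.

9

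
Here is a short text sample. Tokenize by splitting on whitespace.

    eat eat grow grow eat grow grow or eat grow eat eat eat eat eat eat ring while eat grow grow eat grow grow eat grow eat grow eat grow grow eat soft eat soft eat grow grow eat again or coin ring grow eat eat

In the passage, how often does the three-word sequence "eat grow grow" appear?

6

Scanning the 44 overlapping trigram windows for "eat grow grow":
  position 2–4: eat grow grow
  position 5–7: eat grow grow
  position 19–21: eat grow grow
  position 22–24: eat grow grow
  position 29–31: eat grow grow
  position 36–38: eat grow grow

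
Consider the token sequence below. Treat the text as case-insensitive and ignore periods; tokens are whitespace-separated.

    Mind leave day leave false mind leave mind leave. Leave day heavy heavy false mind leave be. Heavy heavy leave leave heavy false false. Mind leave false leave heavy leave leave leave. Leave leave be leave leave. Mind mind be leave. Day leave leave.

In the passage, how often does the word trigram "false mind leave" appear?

3

Scanning the 42 overlapping trigram windows for "false mind leave":
  position 5–7: false mind leave
  position 14–16: false mind leave
  position 24–26: false mind leave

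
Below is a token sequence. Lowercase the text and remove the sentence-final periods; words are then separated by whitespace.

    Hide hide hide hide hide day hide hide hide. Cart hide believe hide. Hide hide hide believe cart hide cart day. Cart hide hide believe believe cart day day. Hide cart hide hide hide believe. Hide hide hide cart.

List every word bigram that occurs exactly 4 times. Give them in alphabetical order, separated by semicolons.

cart hide; hide believe; hide cart

Bigram counts meeting the condition (exactly 4 times):
  cart hide: 4
  hide believe: 4
  hide cart: 4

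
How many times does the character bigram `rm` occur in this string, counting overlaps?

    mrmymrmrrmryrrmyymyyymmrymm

Sliding a length-2 window over the 27 characters (26 positions):
  position 2–3: rm
  position 6–7: rm
  position 9–10: rm
  position 14–15: rm

4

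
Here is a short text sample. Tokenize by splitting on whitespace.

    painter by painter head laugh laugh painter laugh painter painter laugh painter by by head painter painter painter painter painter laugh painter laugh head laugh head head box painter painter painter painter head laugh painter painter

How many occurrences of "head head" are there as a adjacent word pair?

Scanning the 35 overlapping bigram windows for "head head":
  position 26–27: head head

1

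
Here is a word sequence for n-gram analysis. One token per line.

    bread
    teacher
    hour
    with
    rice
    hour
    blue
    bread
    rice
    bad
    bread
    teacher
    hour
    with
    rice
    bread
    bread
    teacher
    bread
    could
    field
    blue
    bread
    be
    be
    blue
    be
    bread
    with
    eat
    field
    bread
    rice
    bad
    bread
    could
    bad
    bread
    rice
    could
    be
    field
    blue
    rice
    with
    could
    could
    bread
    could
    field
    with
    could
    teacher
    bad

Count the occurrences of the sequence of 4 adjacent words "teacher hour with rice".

Scanning the 51 overlapping 4-gram windows for "teacher hour with rice":
  position 2–5: teacher hour with rice
  position 12–15: teacher hour with rice

2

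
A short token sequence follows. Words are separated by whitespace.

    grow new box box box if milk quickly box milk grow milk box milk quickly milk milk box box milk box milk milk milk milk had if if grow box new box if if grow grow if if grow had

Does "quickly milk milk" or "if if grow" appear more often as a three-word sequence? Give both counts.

"if if grow" (3 vs 1)

"quickly milk milk": 1 occurrence
"if if grow": 3 occurrences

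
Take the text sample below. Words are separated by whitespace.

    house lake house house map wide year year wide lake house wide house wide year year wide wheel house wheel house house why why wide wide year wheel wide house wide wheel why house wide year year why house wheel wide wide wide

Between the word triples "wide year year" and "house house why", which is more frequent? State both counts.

"wide year year": 3 occurrences
"house house why": 1 occurrence

"wide year year" (3 vs 1)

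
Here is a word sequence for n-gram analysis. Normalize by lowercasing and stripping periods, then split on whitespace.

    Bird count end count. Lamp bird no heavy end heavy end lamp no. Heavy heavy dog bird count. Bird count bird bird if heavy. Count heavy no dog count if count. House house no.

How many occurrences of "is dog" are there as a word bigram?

0

Scanning the 33 overlapping bigram windows for "is dog":
  (none found)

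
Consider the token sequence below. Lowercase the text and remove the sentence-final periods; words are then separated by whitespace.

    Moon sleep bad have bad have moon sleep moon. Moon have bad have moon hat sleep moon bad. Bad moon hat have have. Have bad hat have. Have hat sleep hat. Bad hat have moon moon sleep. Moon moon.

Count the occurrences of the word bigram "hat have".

Scanning the 38 overlapping bigram windows for "hat have":
  position 21–22: hat have
  position 26–27: hat have
  position 33–34: hat have

3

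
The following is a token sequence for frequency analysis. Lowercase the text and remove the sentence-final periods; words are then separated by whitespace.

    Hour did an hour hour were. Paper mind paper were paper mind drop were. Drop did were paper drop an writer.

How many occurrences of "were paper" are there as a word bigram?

Scanning the 20 overlapping bigram windows for "were paper":
  position 6–7: were paper
  position 10–11: were paper
  position 17–18: were paper

3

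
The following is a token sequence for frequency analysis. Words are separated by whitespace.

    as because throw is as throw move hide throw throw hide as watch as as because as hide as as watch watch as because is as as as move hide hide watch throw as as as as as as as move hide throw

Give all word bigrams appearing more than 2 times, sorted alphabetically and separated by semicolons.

as as; as because; move hide

Bigram counts meeting the condition (more than 2 times):
  as as: 10
  as because: 3
  move hide: 3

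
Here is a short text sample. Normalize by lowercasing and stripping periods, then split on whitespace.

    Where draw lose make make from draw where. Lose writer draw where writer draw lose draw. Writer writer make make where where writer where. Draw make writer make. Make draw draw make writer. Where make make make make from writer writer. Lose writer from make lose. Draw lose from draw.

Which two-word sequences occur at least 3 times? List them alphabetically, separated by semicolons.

Bigram counts meeting the condition (at least 3 times):
  draw lose: 3
  make make: 6

draw lose; make make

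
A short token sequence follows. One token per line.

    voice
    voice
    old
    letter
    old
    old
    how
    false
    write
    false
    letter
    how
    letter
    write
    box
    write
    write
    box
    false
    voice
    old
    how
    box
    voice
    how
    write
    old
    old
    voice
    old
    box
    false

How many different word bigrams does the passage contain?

25

32 tokens → 31 bigram windows in total.
Repeated bigrams (each contributes count−1 duplicates):
  voice old: 3
  box false: 2
  old how: 2
  old old: 2
  write box: 2
6 duplicate windows → 31 − 6 = 25 distinct.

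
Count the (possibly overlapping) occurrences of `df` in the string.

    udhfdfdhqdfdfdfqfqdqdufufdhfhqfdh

4

Sliding a length-2 window over the 33 characters (32 positions):
  position 5–6: df
  position 10–11: df
  position 12–13: df
  position 14–15: df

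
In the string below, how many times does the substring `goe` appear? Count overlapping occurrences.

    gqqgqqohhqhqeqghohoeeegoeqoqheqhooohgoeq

Sliding a length-3 window over the 40 characters (38 positions):
  position 23–25: goe
  position 37–39: goe

2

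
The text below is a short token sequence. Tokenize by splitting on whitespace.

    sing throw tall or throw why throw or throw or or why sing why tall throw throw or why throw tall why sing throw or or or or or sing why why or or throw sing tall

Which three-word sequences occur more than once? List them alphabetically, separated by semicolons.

or or or; throw or or

Trigram counts meeting the condition (more than once):
  or or or: 3
  throw or or: 2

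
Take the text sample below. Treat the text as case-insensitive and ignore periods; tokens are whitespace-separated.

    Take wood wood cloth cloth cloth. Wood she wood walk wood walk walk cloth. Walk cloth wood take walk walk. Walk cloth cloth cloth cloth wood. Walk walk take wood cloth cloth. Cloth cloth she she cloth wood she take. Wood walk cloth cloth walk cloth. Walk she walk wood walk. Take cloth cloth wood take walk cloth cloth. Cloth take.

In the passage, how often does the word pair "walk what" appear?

0

Scanning the 60 overlapping bigram windows for "walk what":
  (none found)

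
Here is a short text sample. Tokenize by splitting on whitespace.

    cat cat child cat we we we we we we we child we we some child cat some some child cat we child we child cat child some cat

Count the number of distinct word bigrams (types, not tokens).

29 tokens → 28 bigram windows in total.
Repeated bigrams (each contributes count−1 duplicates):
  we we: 7
  child cat: 4
  we child: 3
  cat child: 2
  cat we: 2
  child we: 2
  some child: 2
15 duplicate windows → 28 − 15 = 13 distinct.

13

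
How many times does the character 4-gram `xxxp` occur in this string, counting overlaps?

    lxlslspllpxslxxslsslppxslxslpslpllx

Sliding a length-4 window over the 35 characters (32 positions):
  (no match at any position)

0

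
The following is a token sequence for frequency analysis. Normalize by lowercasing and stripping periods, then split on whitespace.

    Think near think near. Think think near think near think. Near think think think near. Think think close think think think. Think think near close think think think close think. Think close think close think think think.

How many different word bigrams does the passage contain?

37 tokens → 36 bigram windows in total.
Repeated bigrams (each contributes count−1 duplicates):
  think think: 13
  think near: 7
  near think: 6
  close think: 5
  think close: 4
30 duplicate windows → 36 − 30 = 6 distinct.

6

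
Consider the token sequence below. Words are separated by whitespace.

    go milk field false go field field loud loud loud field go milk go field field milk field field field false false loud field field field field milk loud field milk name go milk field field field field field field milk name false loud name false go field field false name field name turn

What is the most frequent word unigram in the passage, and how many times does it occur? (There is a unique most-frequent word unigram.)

"field", 23 times

Unigram frequencies (highest first):
  field: 23
  milk: 7
  go: 6
  false: 6
  loud: 6
  name: 5
  … (1 more, each ≤ 1)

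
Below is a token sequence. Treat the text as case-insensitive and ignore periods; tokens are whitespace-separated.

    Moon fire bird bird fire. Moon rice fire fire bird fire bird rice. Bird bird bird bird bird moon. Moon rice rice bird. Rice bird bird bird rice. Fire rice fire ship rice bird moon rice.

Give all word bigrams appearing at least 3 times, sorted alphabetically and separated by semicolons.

Bigram counts meeting the condition (at least 3 times):
  bird bird: 7
  bird rice: 3
  fire bird: 3
  moon rice: 3
  rice bird: 4
  rice fire: 3

bird bird; bird rice; fire bird; moon rice; rice bird; rice fire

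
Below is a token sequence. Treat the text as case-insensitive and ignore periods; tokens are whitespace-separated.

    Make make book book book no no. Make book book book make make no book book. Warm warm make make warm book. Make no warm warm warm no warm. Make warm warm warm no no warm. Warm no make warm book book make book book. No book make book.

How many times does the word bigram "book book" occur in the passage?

7

Scanning the 48 overlapping bigram windows for "book book":
  position 3–4: book book
  position 4–5: book book
  position 9–10: book book
  position 10–11: book book
  position 15–16: book book
  position 41–42: book book
  position 44–45: book book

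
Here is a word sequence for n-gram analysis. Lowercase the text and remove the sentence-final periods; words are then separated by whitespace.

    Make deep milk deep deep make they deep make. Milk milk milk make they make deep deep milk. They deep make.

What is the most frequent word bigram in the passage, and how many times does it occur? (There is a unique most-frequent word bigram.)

Bigram frequencies (highest first):
  deep make: 3
  make deep: 2
  deep milk: 2
  deep deep: 2
  make they: 2
  they deep: 2
  … (6 more, each ≤ 2)

"deep make", 3 times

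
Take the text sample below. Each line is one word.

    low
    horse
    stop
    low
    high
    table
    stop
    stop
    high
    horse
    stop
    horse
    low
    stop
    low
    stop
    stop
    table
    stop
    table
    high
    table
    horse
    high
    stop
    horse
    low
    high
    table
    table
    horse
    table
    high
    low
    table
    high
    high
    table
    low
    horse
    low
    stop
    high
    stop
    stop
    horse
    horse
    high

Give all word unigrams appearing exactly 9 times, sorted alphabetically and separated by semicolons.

Unigram counts meeting the condition (exactly 9 times):
  horse: 9
  table: 9

horse; table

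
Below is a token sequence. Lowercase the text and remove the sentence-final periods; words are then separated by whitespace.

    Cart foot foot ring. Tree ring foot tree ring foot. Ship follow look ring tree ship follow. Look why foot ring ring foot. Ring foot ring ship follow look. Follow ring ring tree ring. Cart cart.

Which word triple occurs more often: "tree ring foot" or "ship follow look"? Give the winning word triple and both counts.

"tree ring foot": 2 occurrences
"ship follow look": 3 occurrences

"ship follow look" (3 vs 2)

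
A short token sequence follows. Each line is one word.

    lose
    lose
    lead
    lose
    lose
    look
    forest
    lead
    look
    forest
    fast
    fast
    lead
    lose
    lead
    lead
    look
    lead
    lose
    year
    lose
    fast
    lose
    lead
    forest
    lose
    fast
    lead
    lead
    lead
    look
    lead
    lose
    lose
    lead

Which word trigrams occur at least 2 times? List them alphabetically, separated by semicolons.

lead lead look; lead look lead; lead lose lose; look lead lose; lose lose lead

Trigram counts meeting the condition (at least 2 times):
  lead lead look: 2
  lead look lead: 2
  lead lose lose: 2
  look lead lose: 2
  lose lose lead: 2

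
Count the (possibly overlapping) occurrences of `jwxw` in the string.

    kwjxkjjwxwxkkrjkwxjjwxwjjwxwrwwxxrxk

Sliding a length-4 window over the 36 characters (33 positions):
  position 7–10: jwxw
  position 20–23: jwxw
  position 25–28: jwxw

3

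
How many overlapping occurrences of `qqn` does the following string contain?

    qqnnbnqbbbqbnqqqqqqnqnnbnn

2

Sliding a length-3 window over the 26 characters (24 positions):
  position 1–3: qqn
  position 18–20: qqn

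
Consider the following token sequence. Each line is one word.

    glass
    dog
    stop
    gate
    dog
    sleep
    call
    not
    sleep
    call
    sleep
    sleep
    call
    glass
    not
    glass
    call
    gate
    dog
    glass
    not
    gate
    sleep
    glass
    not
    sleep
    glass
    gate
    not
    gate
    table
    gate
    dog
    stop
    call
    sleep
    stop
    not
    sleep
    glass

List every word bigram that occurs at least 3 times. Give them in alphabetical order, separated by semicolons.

gate dog; glass not; not sleep; sleep call; sleep glass

Bigram counts meeting the condition (at least 3 times):
  gate dog: 3
  glass not: 3
  not sleep: 3
  sleep call: 3
  sleep glass: 3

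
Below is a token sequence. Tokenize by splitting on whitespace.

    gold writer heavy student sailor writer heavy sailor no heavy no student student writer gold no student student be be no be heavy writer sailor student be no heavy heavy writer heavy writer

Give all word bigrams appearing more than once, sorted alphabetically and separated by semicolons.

Bigram counts meeting the condition (more than once):
  be no: 2
  heavy writer: 3
  no heavy: 2
  no student: 2
  student be: 2
  student student: 2
  writer heavy: 3

be no; heavy writer; no heavy; no student; student be; student student; writer heavy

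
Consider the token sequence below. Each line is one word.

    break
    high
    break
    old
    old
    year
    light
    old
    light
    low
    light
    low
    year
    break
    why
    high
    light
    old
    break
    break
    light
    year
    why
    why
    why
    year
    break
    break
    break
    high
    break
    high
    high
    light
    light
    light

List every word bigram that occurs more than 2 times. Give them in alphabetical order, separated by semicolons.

Bigram counts meeting the condition (more than 2 times):
  break break: 3
  break high: 3

break break; break high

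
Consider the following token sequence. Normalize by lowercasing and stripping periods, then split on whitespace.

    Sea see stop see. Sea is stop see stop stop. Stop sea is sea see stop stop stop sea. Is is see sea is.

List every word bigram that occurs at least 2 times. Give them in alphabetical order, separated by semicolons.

sea is; sea see; see sea; see stop; stop sea; stop see; stop stop

Bigram counts meeting the condition (at least 2 times):
  sea is: 4
  sea see: 2
  see sea: 2
  see stop: 3
  stop sea: 2
  stop see: 2
  stop stop: 4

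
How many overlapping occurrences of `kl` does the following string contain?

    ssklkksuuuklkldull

3

Sliding a length-2 window over the 18 characters (17 positions):
  position 3–4: kl
  position 11–12: kl
  position 13–14: kl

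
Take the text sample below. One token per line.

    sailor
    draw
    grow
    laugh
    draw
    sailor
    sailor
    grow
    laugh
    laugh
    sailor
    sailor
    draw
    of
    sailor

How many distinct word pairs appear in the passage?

15 tokens → 14 bigram windows in total.
Repeated bigrams (each contributes count−1 duplicates):
  grow laugh: 2
  sailor draw: 2
  sailor sailor: 2
3 duplicate windows → 14 − 3 = 11 distinct.

11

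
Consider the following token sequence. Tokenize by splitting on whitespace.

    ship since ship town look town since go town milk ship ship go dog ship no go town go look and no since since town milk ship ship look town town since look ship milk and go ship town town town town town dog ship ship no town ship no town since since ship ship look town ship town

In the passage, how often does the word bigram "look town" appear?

Scanning the 58 overlapping bigram windows for "look town":
  position 5–6: look town
  position 29–30: look town
  position 56–57: look town

3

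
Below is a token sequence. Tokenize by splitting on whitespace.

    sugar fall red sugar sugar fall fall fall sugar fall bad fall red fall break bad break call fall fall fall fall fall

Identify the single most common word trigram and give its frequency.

"fall fall fall", 4 times

Trigram frequencies (highest first):
  fall fall fall: 4
  sugar fall red: 1
  fall red sugar: 1
  red sugar sugar: 1
  sugar sugar fall: 1
  sugar fall fall: 1
  … (12 more, each ≤ 1)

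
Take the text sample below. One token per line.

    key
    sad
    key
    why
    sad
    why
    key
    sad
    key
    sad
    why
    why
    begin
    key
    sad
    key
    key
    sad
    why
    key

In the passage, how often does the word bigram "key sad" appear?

Scanning the 19 overlapping bigram windows for "key sad":
  position 1–2: key sad
  position 7–8: key sad
  position 9–10: key sad
  position 14–15: key sad
  position 17–18: key sad

5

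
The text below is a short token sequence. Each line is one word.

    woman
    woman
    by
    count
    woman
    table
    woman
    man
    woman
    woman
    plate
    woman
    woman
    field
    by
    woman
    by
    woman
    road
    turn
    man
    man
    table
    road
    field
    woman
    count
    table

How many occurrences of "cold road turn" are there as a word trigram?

Scanning the 26 overlapping trigram windows for "cold road turn":
  (none found)

0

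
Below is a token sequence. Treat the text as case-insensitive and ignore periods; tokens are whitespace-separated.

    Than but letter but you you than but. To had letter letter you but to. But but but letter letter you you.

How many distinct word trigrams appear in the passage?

22 tokens → 20 trigram windows in total.
Repeated trigrams (each contributes count−1 duplicates):
  letter letter you: 2
1 duplicate windows → 20 − 1 = 19 distinct.

19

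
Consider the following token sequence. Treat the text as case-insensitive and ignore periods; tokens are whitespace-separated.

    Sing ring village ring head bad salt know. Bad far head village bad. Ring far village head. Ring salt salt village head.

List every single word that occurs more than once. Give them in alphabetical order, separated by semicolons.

Unigram counts meeting the condition (more than once):
  bad: 3
  far: 2
  head: 4
  ring: 4
  salt: 3
  village: 4

bad; far; head; ring; salt; village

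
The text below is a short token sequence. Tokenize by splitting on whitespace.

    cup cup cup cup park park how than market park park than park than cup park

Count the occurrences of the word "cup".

Scanning the 16 tokens for "cup":
  position 1: cup
  position 2: cup
  position 3: cup
  position 4: cup
  position 15: cup

5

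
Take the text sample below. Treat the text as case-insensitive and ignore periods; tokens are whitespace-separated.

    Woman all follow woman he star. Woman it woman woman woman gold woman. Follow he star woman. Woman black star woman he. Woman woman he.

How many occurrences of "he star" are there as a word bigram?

Scanning the 24 overlapping bigram windows for "he star":
  position 5–6: he star
  position 15–16: he star

2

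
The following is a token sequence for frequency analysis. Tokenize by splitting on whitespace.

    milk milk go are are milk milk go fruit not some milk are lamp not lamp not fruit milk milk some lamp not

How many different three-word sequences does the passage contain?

23 tokens → 21 trigram windows in total.
Repeated trigrams (each contributes count−1 duplicates):
  milk milk go: 2
1 duplicate windows → 21 − 1 = 20 distinct.

20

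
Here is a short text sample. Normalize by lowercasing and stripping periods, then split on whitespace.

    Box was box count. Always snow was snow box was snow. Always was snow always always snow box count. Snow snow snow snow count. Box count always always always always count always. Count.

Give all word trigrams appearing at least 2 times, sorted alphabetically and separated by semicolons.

Trigram counts meeting the condition (at least 2 times):
  always always always: 2
  box count always: 2
  snow snow snow: 2
  was snow always: 2

always always always; box count always; snow snow snow; was snow always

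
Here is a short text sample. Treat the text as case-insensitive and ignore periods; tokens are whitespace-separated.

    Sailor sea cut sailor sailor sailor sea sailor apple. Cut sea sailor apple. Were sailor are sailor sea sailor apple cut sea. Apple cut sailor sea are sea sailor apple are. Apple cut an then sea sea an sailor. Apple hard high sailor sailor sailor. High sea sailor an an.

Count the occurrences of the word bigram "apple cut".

Scanning the 49 overlapping bigram windows for "apple cut":
  position 9–10: apple cut
  position 20–21: apple cut
  position 23–24: apple cut
  position 32–33: apple cut

4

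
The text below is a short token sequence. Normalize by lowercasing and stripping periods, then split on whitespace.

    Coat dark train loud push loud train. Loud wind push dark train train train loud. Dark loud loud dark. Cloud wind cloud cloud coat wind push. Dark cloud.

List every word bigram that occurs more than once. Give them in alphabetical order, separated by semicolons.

dark cloud; dark train; loud dark; push dark; train loud; train train; wind push

Bigram counts meeting the condition (more than once):
  dark cloud: 2
  dark train: 2
  loud dark: 2
  push dark: 2
  train loud: 3
  train train: 2
  wind push: 2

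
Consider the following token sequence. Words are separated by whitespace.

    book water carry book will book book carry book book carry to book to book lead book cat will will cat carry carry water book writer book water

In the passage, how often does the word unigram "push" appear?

0

Scanning the 28 tokens for "push":
  (none found)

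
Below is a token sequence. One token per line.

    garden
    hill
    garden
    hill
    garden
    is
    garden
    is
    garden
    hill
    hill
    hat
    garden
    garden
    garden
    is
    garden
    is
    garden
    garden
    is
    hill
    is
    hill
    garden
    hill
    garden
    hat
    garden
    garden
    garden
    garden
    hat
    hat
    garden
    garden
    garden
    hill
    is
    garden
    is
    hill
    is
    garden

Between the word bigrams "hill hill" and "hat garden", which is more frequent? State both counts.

"hat garden" (3 vs 1)

"hill hill": 1 occurrence
"hat garden": 3 occurrences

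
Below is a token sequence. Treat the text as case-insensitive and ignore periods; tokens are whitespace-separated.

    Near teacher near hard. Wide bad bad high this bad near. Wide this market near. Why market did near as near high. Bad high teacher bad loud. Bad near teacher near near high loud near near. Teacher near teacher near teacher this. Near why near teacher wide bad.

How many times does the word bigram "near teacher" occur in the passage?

6

Scanning the 47 overlapping bigram windows for "near teacher":
  position 1–2: near teacher
  position 29–30: near teacher
  position 36–37: near teacher
  position 38–39: near teacher
  position 40–41: near teacher
  position 45–46: near teacher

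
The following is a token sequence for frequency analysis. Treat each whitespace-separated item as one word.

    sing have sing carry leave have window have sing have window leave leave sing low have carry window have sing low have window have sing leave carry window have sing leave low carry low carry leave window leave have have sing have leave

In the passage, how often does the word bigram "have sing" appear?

Scanning the 42 overlapping bigram windows for "have sing":
  position 2–3: have sing
  position 8–9: have sing
  position 19–20: have sing
  position 24–25: have sing
  position 29–30: have sing
  position 40–41: have sing

6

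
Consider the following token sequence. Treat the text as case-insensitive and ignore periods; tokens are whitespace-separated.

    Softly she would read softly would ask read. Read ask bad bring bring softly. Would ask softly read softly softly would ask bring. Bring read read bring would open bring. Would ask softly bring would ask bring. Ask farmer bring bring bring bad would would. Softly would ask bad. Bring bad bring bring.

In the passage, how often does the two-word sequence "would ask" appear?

Scanning the 52 overlapping bigram windows for "would ask":
  position 6–7: would ask
  position 15–16: would ask
  position 21–22: would ask
  position 31–32: would ask
  position 35–36: would ask
  position 47–48: would ask

6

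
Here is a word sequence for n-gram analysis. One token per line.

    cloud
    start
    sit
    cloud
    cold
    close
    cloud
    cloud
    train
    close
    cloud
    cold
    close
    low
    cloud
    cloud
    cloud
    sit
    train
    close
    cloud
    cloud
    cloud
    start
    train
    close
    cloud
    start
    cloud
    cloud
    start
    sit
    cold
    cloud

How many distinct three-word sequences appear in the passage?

25

34 tokens → 32 trigram windows in total.
Repeated trigrams (each contributes count−1 duplicates):
  train close cloud: 3
  close cloud cloud: 2
  cloud cloud cloud: 2
  cloud cloud start: 2
  cloud cold close: 2
  cloud start sit: 2
7 duplicate windows → 32 − 7 = 25 distinct.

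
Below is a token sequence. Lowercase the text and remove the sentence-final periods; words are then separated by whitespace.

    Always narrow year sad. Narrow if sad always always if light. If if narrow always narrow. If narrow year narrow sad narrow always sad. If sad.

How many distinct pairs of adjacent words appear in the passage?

18

26 tokens → 25 bigram windows in total.
Repeated bigrams (each contributes count−1 duplicates):
  always narrow: 2
  if narrow: 2
  if sad: 2
  narrow always: 2
  narrow if: 2
  narrow year: 2
  sad narrow: 2
7 duplicate windows → 25 − 7 = 18 distinct.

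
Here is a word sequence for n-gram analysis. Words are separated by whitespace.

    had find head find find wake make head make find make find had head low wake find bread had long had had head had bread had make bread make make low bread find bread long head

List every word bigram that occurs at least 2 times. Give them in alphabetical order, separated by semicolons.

bread had; find bread; had head; make find

Bigram counts meeting the condition (at least 2 times):
  bread had: 2
  find bread: 2
  had head: 2
  make find: 2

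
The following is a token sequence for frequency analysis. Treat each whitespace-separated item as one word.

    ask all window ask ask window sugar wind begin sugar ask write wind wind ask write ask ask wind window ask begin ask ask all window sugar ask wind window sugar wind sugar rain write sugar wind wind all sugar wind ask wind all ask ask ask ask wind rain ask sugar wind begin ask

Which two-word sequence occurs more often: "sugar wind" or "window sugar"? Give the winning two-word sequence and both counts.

"sugar wind": 5 occurrences
"window sugar": 3 occurrences

"sugar wind" (5 vs 3)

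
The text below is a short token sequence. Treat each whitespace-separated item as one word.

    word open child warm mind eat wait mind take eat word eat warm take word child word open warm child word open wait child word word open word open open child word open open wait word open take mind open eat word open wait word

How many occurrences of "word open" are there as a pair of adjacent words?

8

Scanning the 44 overlapping bigram windows for "word open":
  position 1–2: word open
  position 17–18: word open
  position 21–22: word open
  position 26–27: word open
  position 28–29: word open
  position 32–33: word open
  position 36–37: word open
  position 42–43: word open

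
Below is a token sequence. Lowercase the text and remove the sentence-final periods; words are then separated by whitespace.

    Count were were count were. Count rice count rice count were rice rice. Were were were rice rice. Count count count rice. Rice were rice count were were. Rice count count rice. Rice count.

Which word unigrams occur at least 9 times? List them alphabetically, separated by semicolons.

Unigram counts meeting the condition (at least 9 times):
  count: 12
  rice: 12
  were: 10

count; rice; were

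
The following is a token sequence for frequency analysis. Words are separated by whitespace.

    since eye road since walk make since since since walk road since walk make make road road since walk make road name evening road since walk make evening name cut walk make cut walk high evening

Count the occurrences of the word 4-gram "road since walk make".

Scanning the 33 overlapping 4-gram windows for "road since walk make":
  position 3–6: road since walk make
  position 11–14: road since walk make
  position 17–20: road since walk make
  position 24–27: road since walk make

4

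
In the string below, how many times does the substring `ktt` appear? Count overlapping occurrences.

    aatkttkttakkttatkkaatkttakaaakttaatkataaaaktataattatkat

Sliding a length-3 window over the 55 characters (53 positions):
  position 4–6: ktt
  position 7–9: ktt
  position 12–14: ktt
  position 22–24: ktt
  position 30–32: ktt

5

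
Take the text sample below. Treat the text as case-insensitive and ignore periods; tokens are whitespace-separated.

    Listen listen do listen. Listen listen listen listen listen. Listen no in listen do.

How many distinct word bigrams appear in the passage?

6

14 tokens → 13 bigram windows in total.
Repeated bigrams (each contributes count−1 duplicates):
  listen listen: 7
  listen do: 2
7 duplicate windows → 13 − 7 = 6 distinct.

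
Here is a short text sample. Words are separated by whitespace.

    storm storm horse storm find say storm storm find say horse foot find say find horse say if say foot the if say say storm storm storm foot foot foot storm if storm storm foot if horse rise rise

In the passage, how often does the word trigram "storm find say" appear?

2

Scanning the 37 overlapping trigram windows for "storm find say":
  position 4–6: storm find say
  position 8–10: storm find say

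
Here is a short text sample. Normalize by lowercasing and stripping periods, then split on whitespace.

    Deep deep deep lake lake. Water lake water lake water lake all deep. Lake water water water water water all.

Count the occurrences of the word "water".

Scanning the 20 tokens for "water":
  position 6: water
  position 8: water
  position 10: water
  position 15: water
  position 16: water
  position 17: water
  position 18: water
  position 19: water

8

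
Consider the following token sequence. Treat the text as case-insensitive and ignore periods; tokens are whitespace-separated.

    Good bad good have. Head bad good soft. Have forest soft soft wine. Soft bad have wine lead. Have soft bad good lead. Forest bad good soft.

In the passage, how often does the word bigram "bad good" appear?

4

Scanning the 26 overlapping bigram windows for "bad good":
  position 2–3: bad good
  position 6–7: bad good
  position 21–22: bad good
  position 25–26: bad good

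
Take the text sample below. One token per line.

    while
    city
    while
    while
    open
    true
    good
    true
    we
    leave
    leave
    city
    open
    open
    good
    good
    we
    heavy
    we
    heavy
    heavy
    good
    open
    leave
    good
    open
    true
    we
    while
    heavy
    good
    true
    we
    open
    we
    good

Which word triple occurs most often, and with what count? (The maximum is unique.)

"good true we", 2 times

Trigram frequencies (highest first):
  good true we: 2
  while city while: 1
  city while while: 1
  while while open: 1
  while open true: 1
  open true good: 1
  … (27 more, each ≤ 1)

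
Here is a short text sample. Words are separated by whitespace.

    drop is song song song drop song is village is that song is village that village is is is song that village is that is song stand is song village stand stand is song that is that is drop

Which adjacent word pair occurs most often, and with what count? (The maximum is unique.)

Bigram frequencies (highest first):
  is song: 5
  village is: 3
  is that: 3
  that is: 3
  song song: 2
  song is: 2
  … (15 more, each ≤ 2)

"is song", 5 times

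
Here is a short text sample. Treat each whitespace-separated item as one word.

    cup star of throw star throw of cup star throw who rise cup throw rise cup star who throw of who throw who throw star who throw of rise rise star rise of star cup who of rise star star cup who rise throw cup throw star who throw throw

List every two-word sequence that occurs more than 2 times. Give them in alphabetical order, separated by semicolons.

cup star; star who; throw of; throw star; who throw

Bigram counts meeting the condition (more than 2 times):
  cup star: 3
  star who: 3
  throw of: 3
  throw star: 3
  who throw: 5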